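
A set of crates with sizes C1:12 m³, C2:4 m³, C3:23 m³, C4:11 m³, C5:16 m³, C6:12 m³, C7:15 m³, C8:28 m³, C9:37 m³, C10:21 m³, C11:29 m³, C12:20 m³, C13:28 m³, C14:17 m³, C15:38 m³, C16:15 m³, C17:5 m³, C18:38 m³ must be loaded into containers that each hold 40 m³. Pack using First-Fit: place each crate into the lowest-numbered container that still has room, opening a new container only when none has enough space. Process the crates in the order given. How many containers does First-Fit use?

11

container 1: place C1 (12 m³), 28 m³ left
container 1: place C2 (4 m³), 24 m³ left
container 1: place C3 (23 m³), 1 m³ left
container 2: place C4 (11 m³), 29 m³ left
container 2: place C5 (16 m³), 13 m³ left
container 2: place C6 (12 m³), 1 m³ left
container 3: place C7 (15 m³), 25 m³ left
container 4: place C8 (28 m³), 12 m³ left
container 5: place C9 (37 m³), 3 m³ left
container 3: place C10 (21 m³), 4 m³ left
container 6: place C11 (29 m³), 11 m³ left
container 7: place C12 (20 m³), 20 m³ left
container 8: place C13 (28 m³), 12 m³ left
container 7: place C14 (17 m³), 3 m³ left
container 9: place C15 (38 m³), 2 m³ left
container 10: place C16 (15 m³), 25 m³ left
container 4: place C17 (5 m³), 7 m³ left
container 11: place C18 (38 m³), 2 m³ left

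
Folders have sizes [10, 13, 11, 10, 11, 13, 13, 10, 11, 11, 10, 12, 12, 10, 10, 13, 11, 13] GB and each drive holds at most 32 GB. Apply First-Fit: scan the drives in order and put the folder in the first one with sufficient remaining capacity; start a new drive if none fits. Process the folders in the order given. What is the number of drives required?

8

10 GB → drive 1 (remaining 22 GB)
13 GB → drive 1 (remaining 9 GB)
11 GB → drive 2 (remaining 21 GB)
10 GB → drive 2 (remaining 11 GB)
11 GB → drive 2 (remaining 0 GB)
13 GB → drive 3 (remaining 19 GB)
13 GB → drive 3 (remaining 6 GB)
10 GB → drive 4 (remaining 22 GB)
11 GB → drive 4 (remaining 11 GB)
11 GB → drive 4 (remaining 0 GB)
10 GB → drive 5 (remaining 22 GB)
12 GB → drive 5 (remaining 10 GB)
12 GB → drive 6 (remaining 20 GB)
10 GB → drive 5 (remaining 0 GB)
10 GB → drive 6 (remaining 10 GB)
13 GB → drive 7 (remaining 19 GB)
11 GB → drive 7 (remaining 8 GB)
13 GB → drive 8 (remaining 19 GB)
Final drives: [10,13] [11,10,11] [13,13] [10,11,11] [10,12,10] [12,10] [13,11] [13].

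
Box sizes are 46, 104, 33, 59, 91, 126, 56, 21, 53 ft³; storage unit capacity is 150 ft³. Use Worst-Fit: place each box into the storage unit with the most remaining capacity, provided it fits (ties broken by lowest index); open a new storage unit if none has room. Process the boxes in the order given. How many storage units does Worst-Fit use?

5

Put 46 ft³ in storage unit 1; 104 ft³ remain.
Put 104 ft³ in storage unit 1; 0 ft³ remain.
Put 33 ft³ in storage unit 2; 117 ft³ remain.
Put 59 ft³ in storage unit 2; 58 ft³ remain.
Put 91 ft³ in storage unit 3; 59 ft³ remain.
Put 126 ft³ in storage unit 4; 24 ft³ remain.
Put 56 ft³ in storage unit 3; 3 ft³ remain.
Put 21 ft³ in storage unit 2; 37 ft³ remain.
Put 53 ft³ in storage unit 5; 97 ft³ remain.
Final storage units: [46,104] [33,59,21] [91,56] [126] [53].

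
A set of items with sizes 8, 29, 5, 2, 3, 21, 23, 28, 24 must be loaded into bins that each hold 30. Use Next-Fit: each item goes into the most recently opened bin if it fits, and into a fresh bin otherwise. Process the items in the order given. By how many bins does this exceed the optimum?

2

Next-Fit: [8] [29] [5,2,3] [21] [23] [28] [24] → 7 bins.
Total size 143; any packing needs at least ⌈143/30⌉ = 5 bins.
An optimal packing achieves that bound: [29] [28,2] [24,5] [23,3] [21,8] → 5 bins.
Excess: 7 − 5 = 2.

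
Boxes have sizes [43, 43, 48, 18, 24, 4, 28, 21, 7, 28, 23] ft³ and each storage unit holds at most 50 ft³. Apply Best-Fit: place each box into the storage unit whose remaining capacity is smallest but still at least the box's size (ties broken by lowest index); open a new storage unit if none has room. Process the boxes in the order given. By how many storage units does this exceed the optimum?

1

Best-Fit: [43,4] [43,7] [48] [18,24] [28,21] [28] [23] → 7 storage units.
Total size 287 ft³; any packing needs at least ⌈287/50⌉ = 6 storage units.
An optimal packing achieves that bound: [48] [43,7] [43,4] [28,21] [28,18] [24,23] → 6 storage units.
Excess: 7 − 6 = 1.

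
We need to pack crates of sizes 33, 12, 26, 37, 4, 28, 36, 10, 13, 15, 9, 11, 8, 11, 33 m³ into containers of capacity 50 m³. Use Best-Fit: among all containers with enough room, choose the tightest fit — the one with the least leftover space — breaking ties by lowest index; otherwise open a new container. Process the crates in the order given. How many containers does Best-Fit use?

container 1: place 33 m³, 17 m³ left
container 1: place 12 m³, 5 m³ left
container 2: place 26 m³, 24 m³ left
container 3: place 37 m³, 13 m³ left
container 1: place 4 m³, 1 m³ left
container 4: place 28 m³, 22 m³ left
container 5: place 36 m³, 14 m³ left
container 3: place 10 m³, 3 m³ left
container 5: place 13 m³, 1 m³ left
container 4: place 15 m³, 7 m³ left
container 2: place 9 m³, 15 m³ left
container 2: place 11 m³, 4 m³ left
container 6: place 8 m³, 42 m³ left
container 6: place 11 m³, 31 m³ left
container 7: place 33 m³, 17 m³ left
Final containers: [33,12,4] [26,9,11] [37,10] [28,15] [36,13] [8,11] [33].

7 containers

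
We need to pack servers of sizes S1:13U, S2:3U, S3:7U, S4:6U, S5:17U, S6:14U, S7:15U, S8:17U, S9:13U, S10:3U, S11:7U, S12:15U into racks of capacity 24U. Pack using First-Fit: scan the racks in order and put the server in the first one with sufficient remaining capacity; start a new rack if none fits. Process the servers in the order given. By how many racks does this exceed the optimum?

0

First-Fit: [13,3,7] [6,17] [14,3,7] [15] [17] [13] [15] → 7 racks.
7 servers exceed 12U (half the capacity), and no two of those can share a rack, so at least 7 racks are needed.
So 7 is already optimal.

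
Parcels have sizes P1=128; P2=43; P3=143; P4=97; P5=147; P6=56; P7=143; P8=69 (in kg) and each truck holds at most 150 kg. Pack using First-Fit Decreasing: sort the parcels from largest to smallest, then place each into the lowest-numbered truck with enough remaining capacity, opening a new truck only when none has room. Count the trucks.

6 trucks

Sorted descending: 147, 143, 143, 128, 97, 69, 56, 43.
Put 147 kg in truck 1; 3 kg remain.
Put 143 kg in truck 2; 7 kg remain.
Put 143 kg in truck 3; 7 kg remain.
Put 128 kg in truck 4; 22 kg remain.
Put 97 kg in truck 5; 53 kg remain.
Put 69 kg in truck 6; 81 kg remain.
Put 56 kg in truck 6; 25 kg remain.
Put 43 kg in truck 5; 10 kg remain.
Final trucks: [147] [143] [143] [128] [97,43] [69,56].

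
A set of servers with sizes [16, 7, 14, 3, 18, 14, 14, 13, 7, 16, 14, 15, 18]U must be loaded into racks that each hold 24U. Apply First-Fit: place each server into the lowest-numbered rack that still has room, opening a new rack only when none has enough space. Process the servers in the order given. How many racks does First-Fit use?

rack 1: place 16U, 8U left
rack 1: place 7U, 1U left
rack 2: place 14U, 10U left
rack 2: place 3U, 7U left
rack 3: place 18U, 6U left
rack 4: place 14U, 10U left
rack 5: place 14U, 10U left
rack 6: place 13U, 11U left
rack 2: place 7U, 0U left
rack 7: place 16U, 8U left
rack 8: place 14U, 10U left
rack 9: place 15U, 9U left
rack 10: place 18U, 6U left
Final racks: [16,7] [14,3,7] [18] [14] [14] [13] [16] [14] [15] [18].

10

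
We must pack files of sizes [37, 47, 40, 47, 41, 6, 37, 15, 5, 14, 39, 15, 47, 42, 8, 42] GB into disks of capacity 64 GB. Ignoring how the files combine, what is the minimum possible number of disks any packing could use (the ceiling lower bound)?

Total size = 37 + 47 + 40 + 47 + 41 + 6 + 37 + 15 + 5 + 14 + 39 + 15 + 47 + 42 + 8 + 42 = 482 GB.
⌈482 / 64⌉ = 8.

8 disks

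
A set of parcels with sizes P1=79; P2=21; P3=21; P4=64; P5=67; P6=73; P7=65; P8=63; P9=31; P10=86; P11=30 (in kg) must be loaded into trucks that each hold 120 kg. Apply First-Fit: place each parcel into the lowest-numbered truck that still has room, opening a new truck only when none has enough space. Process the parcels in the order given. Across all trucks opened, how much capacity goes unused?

240

Put P1 (79 kg) in truck 1; 41 kg remain.
Put P2 (21 kg) in truck 1; 20 kg remain.
Put P3 (21 kg) in truck 2; 99 kg remain.
Put P4 (64 kg) in truck 2; 35 kg remain.
Put P5 (67 kg) in truck 3; 53 kg remain.
Put P6 (73 kg) in truck 4; 47 kg remain.
Put P7 (65 kg) in truck 5; 55 kg remain.
Put P8 (63 kg) in truck 6; 57 kg remain.
Put P9 (31 kg) in truck 2; 4 kg remain.
Put P10 (86 kg) in truck 7; 34 kg remain.
Put P11 (30 kg) in truck 3; 23 kg remain.
7 trucks × 120 kg = 840 kg; used 600 kg; unused 240 kg.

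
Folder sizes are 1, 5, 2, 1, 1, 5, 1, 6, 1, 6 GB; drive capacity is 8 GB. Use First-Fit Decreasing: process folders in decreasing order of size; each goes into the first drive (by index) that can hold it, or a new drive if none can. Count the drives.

Sorted descending: 6, 6, 5, 5, 2, 1, 1, 1, 1, 1.
Put 6 GB in drive 1; 2 GB remain.
Put 6 GB in drive 2; 2 GB remain.
Put 5 GB in drive 3; 3 GB remain.
Put 5 GB in drive 4; 3 GB remain.
Put 2 GB in drive 1; 0 GB remain.
Put 1 GB in drive 2; 1 GB remain.
Put 1 GB in drive 2; 0 GB remain.
Put 1 GB in drive 3; 2 GB remain.
Put 1 GB in drive 3; 1 GB remain.
Put 1 GB in drive 3; 0 GB remain.

4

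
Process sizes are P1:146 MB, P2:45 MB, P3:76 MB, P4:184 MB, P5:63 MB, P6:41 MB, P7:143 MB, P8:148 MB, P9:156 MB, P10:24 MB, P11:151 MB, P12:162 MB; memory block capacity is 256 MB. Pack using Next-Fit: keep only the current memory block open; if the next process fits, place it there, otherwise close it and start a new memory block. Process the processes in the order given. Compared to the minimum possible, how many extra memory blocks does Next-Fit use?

Next-Fit: [146,45] [76] [184,63] [41,143] [148] [156,24] [151] [162] → 8 memory blocks.
7 processes exceed 128 MB (half the capacity), and no two of those can share a memory block, so at least 7 memory blocks are needed.
An optimal packing achieves that bound: [184,63] [162,76] [156,45,41] [151,24] [148] [146] [143] → 7 memory blocks.
Excess: 8 − 7 = 1.

1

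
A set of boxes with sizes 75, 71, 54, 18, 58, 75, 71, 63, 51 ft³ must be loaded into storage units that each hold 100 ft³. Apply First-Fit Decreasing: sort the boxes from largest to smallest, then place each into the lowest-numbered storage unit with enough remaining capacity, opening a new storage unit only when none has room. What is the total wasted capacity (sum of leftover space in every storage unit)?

Sorted descending: 75, 75, 71, 71, 63, 58, 54, 51, 18.
storage unit 1: place 75 ft³, 25 ft³ left
storage unit 2: place 75 ft³, 25 ft³ left
storage unit 3: place 71 ft³, 29 ft³ left
storage unit 4: place 71 ft³, 29 ft³ left
storage unit 5: place 63 ft³, 37 ft³ left
storage unit 6: place 58 ft³, 42 ft³ left
storage unit 7: place 54 ft³, 46 ft³ left
storage unit 8: place 51 ft³, 49 ft³ left
storage unit 1: place 18 ft³, 7 ft³ left
8 storage units × 100 ft³ = 800 ft³; used 536 ft³; unused 264 ft³.

264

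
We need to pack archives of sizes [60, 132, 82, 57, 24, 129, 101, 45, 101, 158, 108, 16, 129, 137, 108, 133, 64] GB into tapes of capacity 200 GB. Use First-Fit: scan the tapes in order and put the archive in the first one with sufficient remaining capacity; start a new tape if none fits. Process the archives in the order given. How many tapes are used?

11

60 GB → tape 1 (remaining 140 GB)
132 GB → tape 1 (remaining 8 GB)
82 GB → tape 2 (remaining 118 GB)
57 GB → tape 2 (remaining 61 GB)
24 GB → tape 2 (remaining 37 GB)
129 GB → tape 3 (remaining 71 GB)
101 GB → tape 4 (remaining 99 GB)
45 GB → tape 3 (remaining 26 GB)
101 GB → tape 5 (remaining 99 GB)
158 GB → tape 6 (remaining 42 GB)
108 GB → tape 7 (remaining 92 GB)
16 GB → tape 2 (remaining 21 GB)
129 GB → tape 8 (remaining 71 GB)
137 GB → tape 9 (remaining 63 GB)
108 GB → tape 10 (remaining 92 GB)
133 GB → tape 11 (remaining 67 GB)
64 GB → tape 4 (remaining 35 GB)
Final tapes: [60,132] [82,57,24,16] [129,45] [101,64] [101] [158] [108] [129] [137] [108] [133].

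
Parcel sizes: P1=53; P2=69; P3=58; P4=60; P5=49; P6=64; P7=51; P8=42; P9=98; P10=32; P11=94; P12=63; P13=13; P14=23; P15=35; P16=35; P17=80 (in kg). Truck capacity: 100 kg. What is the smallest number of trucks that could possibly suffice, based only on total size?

Total size = 53 + 69 + 58 + 60 + 49 + 64 + 51 + 42 + 98 + 32 + 94 + 63 + 13 + 23 + 35 + 35 + 80 = 919 kg.
⌈919 / 100⌉ = 10.

10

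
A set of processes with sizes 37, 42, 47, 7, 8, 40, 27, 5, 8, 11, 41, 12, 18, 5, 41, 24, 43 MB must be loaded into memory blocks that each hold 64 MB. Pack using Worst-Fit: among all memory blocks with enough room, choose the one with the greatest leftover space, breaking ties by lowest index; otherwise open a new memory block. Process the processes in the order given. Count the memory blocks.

37 MB → memory block 1 (remaining 27 MB)
42 MB → memory block 2 (remaining 22 MB)
47 MB → memory block 3 (remaining 17 MB)
7 MB → memory block 1 (remaining 20 MB)
8 MB → memory block 2 (remaining 14 MB)
40 MB → memory block 4 (remaining 24 MB)
27 MB → memory block 5 (remaining 37 MB)
5 MB → memory block 5 (remaining 32 MB)
8 MB → memory block 5 (remaining 24 MB)
11 MB → memory block 4 (remaining 13 MB)
41 MB → memory block 6 (remaining 23 MB)
12 MB → memory block 5 (remaining 12 MB)
18 MB → memory block 6 (remaining 5 MB)
5 MB → memory block 1 (remaining 15 MB)
41 MB → memory block 7 (remaining 23 MB)
24 MB → memory block 8 (remaining 40 MB)
43 MB → memory block 9 (remaining 21 MB)
Final memory blocks: [37,7,5] [42,8] [47] [40,11] [27,5,8,12] [41,18] [41] [24] [43].

9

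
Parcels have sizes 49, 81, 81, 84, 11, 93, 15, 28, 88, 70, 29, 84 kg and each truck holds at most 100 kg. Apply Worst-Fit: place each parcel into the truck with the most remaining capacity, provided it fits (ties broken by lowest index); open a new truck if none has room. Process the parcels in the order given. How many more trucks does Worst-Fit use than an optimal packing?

1

Worst-Fit: [49,11,15] [81] [81] [84] [93] [28,70] [88] [29] [84] → 9 trucks.
Total size 713 kg; any packing needs at least ⌈713/100⌉ = 8 trucks.
An optimal packing achieves that bound: [93] [88,11] [84,15] [84] [81] [81] [70,29] [49,28] → 8 trucks.
Excess: 9 − 8 = 1.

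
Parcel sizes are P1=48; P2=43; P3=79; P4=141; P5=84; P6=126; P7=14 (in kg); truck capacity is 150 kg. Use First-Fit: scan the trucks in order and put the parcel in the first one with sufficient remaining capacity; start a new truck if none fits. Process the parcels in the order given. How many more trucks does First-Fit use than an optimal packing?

First-Fit: [48,43,14] [79] [141] [84] [126] → 5 trucks.
Total size 535 kg; any packing needs at least ⌈535/150⌉ = 4 trucks.
An optimal packing achieves that bound: [141] [126,14] [84,48] [79,43] → 4 trucks.
Excess: 5 − 4 = 1.

1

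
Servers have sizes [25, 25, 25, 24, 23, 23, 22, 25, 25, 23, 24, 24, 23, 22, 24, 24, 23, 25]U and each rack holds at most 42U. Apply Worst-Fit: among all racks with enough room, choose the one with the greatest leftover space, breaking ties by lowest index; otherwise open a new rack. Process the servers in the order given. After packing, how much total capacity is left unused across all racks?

Put 25U in rack 1; 17U remain.
Put 25U in rack 2; 17U remain.
Put 25U in rack 3; 17U remain.
Put 24U in rack 4; 18U remain.
Put 23U in rack 5; 19U remain.
Put 23U in rack 6; 19U remain.
Put 22U in rack 7; 20U remain.
Put 25U in rack 8; 17U remain.
Put 25U in rack 9; 17U remain.
Put 23U in rack 10; 19U remain.
Put 24U in rack 11; 18U remain.
Put 24U in rack 12; 18U remain.
Put 23U in rack 13; 19U remain.
Put 22U in rack 14; 20U remain.
Put 24U in rack 15; 18U remain.
Put 24U in rack 16; 18U remain.
Put 23U in rack 17; 19U remain.
Put 25U in rack 18; 17U remain.
18 racks × 42U = 756U; used 429U; unused 327U.

327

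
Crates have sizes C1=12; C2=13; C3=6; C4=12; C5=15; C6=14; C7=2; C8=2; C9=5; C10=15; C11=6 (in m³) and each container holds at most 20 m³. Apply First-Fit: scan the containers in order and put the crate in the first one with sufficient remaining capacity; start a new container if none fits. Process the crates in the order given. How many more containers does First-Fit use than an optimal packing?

First-Fit: [12,6,2] [13,2,5] [12,6] [15] [14] [15] → 6 containers.
Total size 102 m³; any packing needs at least ⌈102/20⌉ = 6 containers.
So 6 is already optimal.

0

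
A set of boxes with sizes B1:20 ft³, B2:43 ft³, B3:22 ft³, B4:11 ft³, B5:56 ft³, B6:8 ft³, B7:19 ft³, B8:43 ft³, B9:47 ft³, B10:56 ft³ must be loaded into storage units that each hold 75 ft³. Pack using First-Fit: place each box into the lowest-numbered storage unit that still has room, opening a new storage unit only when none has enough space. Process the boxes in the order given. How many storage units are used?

6 storage units

B1 (20 ft³) → storage unit 1 (remaining 55 ft³)
B2 (43 ft³) → storage unit 1 (remaining 12 ft³)
B3 (22 ft³) → storage unit 2 (remaining 53 ft³)
B4 (11 ft³) → storage unit 1 (remaining 1 ft³)
B5 (56 ft³) → storage unit 3 (remaining 19 ft³)
B6 (8 ft³) → storage unit 2 (remaining 45 ft³)
B7 (19 ft³) → storage unit 2 (remaining 26 ft³)
B8 (43 ft³) → storage unit 4 (remaining 32 ft³)
B9 (47 ft³) → storage unit 5 (remaining 28 ft³)
B10 (56 ft³) → storage unit 6 (remaining 19 ft³)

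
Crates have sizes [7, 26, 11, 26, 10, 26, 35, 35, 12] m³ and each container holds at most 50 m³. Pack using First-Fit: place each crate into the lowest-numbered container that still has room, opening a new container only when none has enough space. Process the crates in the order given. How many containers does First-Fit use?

5

container 1: place 7 m³, 43 m³ left
container 1: place 26 m³, 17 m³ left
container 1: place 11 m³, 6 m³ left
container 2: place 26 m³, 24 m³ left
container 2: place 10 m³, 14 m³ left
container 3: place 26 m³, 24 m³ left
container 4: place 35 m³, 15 m³ left
container 5: place 35 m³, 15 m³ left
container 2: place 12 m³, 2 m³ left
Final containers: [7,26,11] [26,10,12] [26] [35] [35].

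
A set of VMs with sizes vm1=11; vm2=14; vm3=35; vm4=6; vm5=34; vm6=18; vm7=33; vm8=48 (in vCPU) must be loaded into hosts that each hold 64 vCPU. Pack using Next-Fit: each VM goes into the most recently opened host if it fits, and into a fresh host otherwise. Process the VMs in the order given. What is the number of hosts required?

4

Put vm1 (11 vCPU) in host 1; 53 vCPU remain.
Put vm2 (14 vCPU) in host 1; 39 vCPU remain.
Put vm3 (35 vCPU) in host 1; 4 vCPU remain.
Put vm4 (6 vCPU) in host 2; 58 vCPU remain.
Put vm5 (34 vCPU) in host 2; 24 vCPU remain.
Put vm6 (18 vCPU) in host 2; 6 vCPU remain.
Put vm7 (33 vCPU) in host 3; 31 vCPU remain.
Put vm8 (48 vCPU) in host 4; 16 vCPU remain.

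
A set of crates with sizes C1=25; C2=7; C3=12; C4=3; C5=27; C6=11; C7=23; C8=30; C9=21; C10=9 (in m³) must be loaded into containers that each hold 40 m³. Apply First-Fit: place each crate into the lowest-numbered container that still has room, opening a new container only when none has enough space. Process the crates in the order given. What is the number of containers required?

C1 (25 m³) → container 1 (remaining 15 m³)
C2 (7 m³) → container 1 (remaining 8 m³)
C3 (12 m³) → container 2 (remaining 28 m³)
C4 (3 m³) → container 1 (remaining 5 m³)
C5 (27 m³) → container 2 (remaining 1 m³)
C6 (11 m³) → container 3 (remaining 29 m³)
C7 (23 m³) → container 3 (remaining 6 m³)
C8 (30 m³) → container 4 (remaining 10 m³)
C9 (21 m³) → container 5 (remaining 19 m³)
C10 (9 m³) → container 4 (remaining 1 m³)
Final containers: [25,7,3] [12,27] [11,23] [30,9] [21].

5 containers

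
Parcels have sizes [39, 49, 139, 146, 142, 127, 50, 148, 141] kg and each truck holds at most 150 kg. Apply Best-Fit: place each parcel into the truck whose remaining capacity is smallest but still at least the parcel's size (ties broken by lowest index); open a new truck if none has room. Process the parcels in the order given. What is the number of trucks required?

truck 1: place 39 kg, 111 kg left
truck 1: place 49 kg, 62 kg left
truck 2: place 139 kg, 11 kg left
truck 3: place 146 kg, 4 kg left
truck 4: place 142 kg, 8 kg left
truck 5: place 127 kg, 23 kg left
truck 1: place 50 kg, 12 kg left
truck 6: place 148 kg, 2 kg left
truck 7: place 141 kg, 9 kg left
Final trucks: [39,49,50] [139] [146] [142] [127] [148] [141].

7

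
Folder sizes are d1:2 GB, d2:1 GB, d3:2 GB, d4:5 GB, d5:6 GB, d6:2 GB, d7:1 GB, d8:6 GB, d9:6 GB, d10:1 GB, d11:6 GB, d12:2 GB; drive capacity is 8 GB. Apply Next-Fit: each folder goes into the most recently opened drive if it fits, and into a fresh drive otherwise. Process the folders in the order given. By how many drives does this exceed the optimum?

1

Next-Fit: [2,1,2] [5] [6,2] [1,6] [6,1] [6,2] → 6 drives.
Total size 40 GB; any packing needs at least ⌈40/8⌉ = 5 drives.
An optimal packing achieves that bound: [6,2] [6,2] [6,2] [6,2] [5,1,1,1] → 5 drives.
Excess: 6 − 5 = 1.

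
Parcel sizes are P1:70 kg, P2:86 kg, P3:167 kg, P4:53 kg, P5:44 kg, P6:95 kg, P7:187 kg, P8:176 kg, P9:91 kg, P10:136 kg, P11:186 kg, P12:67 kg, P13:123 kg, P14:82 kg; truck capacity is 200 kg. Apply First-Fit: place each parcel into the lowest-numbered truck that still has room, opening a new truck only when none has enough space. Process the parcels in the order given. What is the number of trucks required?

10

Put P1 (70 kg) in truck 1; 130 kg remain.
Put P2 (86 kg) in truck 1; 44 kg remain.
Put P3 (167 kg) in truck 2; 33 kg remain.
Put P4 (53 kg) in truck 3; 147 kg remain.
Put P5 (44 kg) in truck 1; 0 kg remain.
Put P6 (95 kg) in truck 3; 52 kg remain.
Put P7 (187 kg) in truck 4; 13 kg remain.
Put P8 (176 kg) in truck 5; 24 kg remain.
Put P9 (91 kg) in truck 6; 109 kg remain.
Put P10 (136 kg) in truck 7; 64 kg remain.
Put P11 (186 kg) in truck 8; 14 kg remain.
Put P12 (67 kg) in truck 6; 42 kg remain.
Put P13 (123 kg) in truck 9; 77 kg remain.
Put P14 (82 kg) in truck 10; 118 kg remain.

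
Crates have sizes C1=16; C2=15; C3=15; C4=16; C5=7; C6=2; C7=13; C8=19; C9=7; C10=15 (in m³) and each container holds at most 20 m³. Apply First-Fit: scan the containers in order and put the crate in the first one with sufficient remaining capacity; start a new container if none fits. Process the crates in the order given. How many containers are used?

8

container 1: place C1 (16 m³), 4 m³ left
container 2: place C2 (15 m³), 5 m³ left
container 3: place C3 (15 m³), 5 m³ left
container 4: place C4 (16 m³), 4 m³ left
container 5: place C5 (7 m³), 13 m³ left
container 1: place C6 (2 m³), 2 m³ left
container 5: place C7 (13 m³), 0 m³ left
container 6: place C8 (19 m³), 1 m³ left
container 7: place C9 (7 m³), 13 m³ left
container 8: place C10 (15 m³), 5 m³ left
Final containers: [16,2] [15] [15] [16] [7,13] [19] [7] [15].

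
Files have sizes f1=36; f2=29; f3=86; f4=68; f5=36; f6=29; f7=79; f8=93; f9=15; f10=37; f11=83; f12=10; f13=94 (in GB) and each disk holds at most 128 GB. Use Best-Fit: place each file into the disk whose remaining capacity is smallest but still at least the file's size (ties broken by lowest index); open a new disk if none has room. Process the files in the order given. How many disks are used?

7

disk 1: place f1 (36 GB), 92 GB left
disk 1: place f2 (29 GB), 63 GB left
disk 2: place f3 (86 GB), 42 GB left
disk 3: place f4 (68 GB), 60 GB left
disk 2: place f5 (36 GB), 6 GB left
disk 3: place f6 (29 GB), 31 GB left
disk 4: place f7 (79 GB), 49 GB left
disk 5: place f8 (93 GB), 35 GB left
disk 3: place f9 (15 GB), 16 GB left
disk 4: place f10 (37 GB), 12 GB left
disk 6: place f11 (83 GB), 45 GB left
disk 4: place f12 (10 GB), 2 GB left
disk 7: place f13 (94 GB), 34 GB left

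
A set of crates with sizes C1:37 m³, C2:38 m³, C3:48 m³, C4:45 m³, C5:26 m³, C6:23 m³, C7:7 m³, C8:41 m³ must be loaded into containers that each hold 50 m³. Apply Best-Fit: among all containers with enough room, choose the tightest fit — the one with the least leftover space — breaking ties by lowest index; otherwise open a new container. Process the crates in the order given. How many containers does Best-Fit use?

C1 (37 m³) → container 1 (remaining 13 m³)
C2 (38 m³) → container 2 (remaining 12 m³)
C3 (48 m³) → container 3 (remaining 2 m³)
C4 (45 m³) → container 4 (remaining 5 m³)
C5 (26 m³) → container 5 (remaining 24 m³)
C6 (23 m³) → container 5 (remaining 1 m³)
C7 (7 m³) → container 2 (remaining 5 m³)
C8 (41 m³) → container 6 (remaining 9 m³)
Final containers: [37] [38,7] [48] [45] [26,23] [41].

6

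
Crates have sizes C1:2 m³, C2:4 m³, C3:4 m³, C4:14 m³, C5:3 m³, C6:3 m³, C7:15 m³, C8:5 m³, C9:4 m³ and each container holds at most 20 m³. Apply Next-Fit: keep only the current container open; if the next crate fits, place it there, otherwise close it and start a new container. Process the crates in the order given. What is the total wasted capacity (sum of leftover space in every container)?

container 1: place C1 (2 m³), 18 m³ left
container 1: place C2 (4 m³), 14 m³ left
container 1: place C3 (4 m³), 10 m³ left
container 2: place C4 (14 m³), 6 m³ left
container 2: place C5 (3 m³), 3 m³ left
container 2: place C6 (3 m³), 0 m³ left
container 3: place C7 (15 m³), 5 m³ left
container 3: place C8 (5 m³), 0 m³ left
container 4: place C9 (4 m³), 16 m³ left
4 containers × 20 m³ = 80 m³; used 54 m³; unused 26 m³.

26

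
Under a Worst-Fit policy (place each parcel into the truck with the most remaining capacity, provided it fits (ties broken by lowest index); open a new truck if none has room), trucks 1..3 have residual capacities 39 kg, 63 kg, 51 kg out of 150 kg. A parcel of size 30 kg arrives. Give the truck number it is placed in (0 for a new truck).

2

Trucks with room: truck 1 (39 kg), truck 2 (63 kg), truck 3 (51 kg).
Most room is truck 2 with 63 kg free.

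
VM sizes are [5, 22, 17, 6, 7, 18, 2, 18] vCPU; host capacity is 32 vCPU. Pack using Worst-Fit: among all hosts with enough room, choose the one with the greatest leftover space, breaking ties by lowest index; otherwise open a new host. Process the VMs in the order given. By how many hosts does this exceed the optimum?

Worst-Fit: [5,22] [17,6,7] [18,2] [18] → 4 hosts.
4 VMs exceed 16 vCPU (half the capacity), and no two of those can share a host, so at least 4 hosts are needed.
So 4 is already optimal.

0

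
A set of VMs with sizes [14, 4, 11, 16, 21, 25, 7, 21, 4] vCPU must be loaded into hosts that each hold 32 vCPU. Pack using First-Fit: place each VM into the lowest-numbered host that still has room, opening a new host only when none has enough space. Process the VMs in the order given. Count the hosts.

5

14 vCPU → host 1 (remaining 18 vCPU)
4 vCPU → host 1 (remaining 14 vCPU)
11 vCPU → host 1 (remaining 3 vCPU)
16 vCPU → host 2 (remaining 16 vCPU)
21 vCPU → host 3 (remaining 11 vCPU)
25 vCPU → host 4 (remaining 7 vCPU)
7 vCPU → host 2 (remaining 9 vCPU)
21 vCPU → host 5 (remaining 11 vCPU)
4 vCPU → host 2 (remaining 5 vCPU)
Final hosts: [14,4,11] [16,7,4] [21] [25] [21].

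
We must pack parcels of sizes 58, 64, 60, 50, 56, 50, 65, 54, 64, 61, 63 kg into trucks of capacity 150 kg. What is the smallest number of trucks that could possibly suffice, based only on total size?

Total size = 58 + 64 + 60 + 50 + 56 + 50 + 65 + 54 + 64 + 61 + 63 = 645 kg.
⌈645 / 150⌉ = 5.

5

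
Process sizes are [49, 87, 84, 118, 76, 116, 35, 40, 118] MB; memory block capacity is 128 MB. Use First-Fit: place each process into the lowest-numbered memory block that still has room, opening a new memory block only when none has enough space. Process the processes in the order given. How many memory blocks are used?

6

memory block 1: place 49 MB, 79 MB left
memory block 2: place 87 MB, 41 MB left
memory block 3: place 84 MB, 44 MB left
memory block 4: place 118 MB, 10 MB left
memory block 1: place 76 MB, 3 MB left
memory block 5: place 116 MB, 12 MB left
memory block 2: place 35 MB, 6 MB left
memory block 3: place 40 MB, 4 MB left
memory block 6: place 118 MB, 10 MB left
Final memory blocks: [49,76] [87,35] [84,40] [118] [116] [118].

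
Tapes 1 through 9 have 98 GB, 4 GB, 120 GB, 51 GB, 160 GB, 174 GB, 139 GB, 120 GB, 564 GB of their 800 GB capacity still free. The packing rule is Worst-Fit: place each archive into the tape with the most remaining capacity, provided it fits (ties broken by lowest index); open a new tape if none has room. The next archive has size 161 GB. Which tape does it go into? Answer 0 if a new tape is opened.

Tapes with room: tape 6 (174 GB), tape 9 (564 GB).
Most room is tape 9 with 564 GB free.

9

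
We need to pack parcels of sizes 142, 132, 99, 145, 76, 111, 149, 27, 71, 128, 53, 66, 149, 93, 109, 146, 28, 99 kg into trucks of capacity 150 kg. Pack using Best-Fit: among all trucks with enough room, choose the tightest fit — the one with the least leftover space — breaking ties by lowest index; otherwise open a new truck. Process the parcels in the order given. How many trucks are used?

14 trucks

142 kg → truck 1 (remaining 8 kg)
132 kg → truck 2 (remaining 18 kg)
99 kg → truck 3 (remaining 51 kg)
145 kg → truck 4 (remaining 5 kg)
76 kg → truck 5 (remaining 74 kg)
111 kg → truck 6 (remaining 39 kg)
149 kg → truck 7 (remaining 1 kg)
27 kg → truck 6 (remaining 12 kg)
71 kg → truck 5 (remaining 3 kg)
128 kg → truck 8 (remaining 22 kg)
53 kg → truck 9 (remaining 97 kg)
66 kg → truck 9 (remaining 31 kg)
149 kg → truck 10 (remaining 1 kg)
93 kg → truck 11 (remaining 57 kg)
109 kg → truck 12 (remaining 41 kg)
146 kg → truck 13 (remaining 4 kg)
28 kg → truck 9 (remaining 3 kg)
99 kg → truck 14 (remaining 51 kg)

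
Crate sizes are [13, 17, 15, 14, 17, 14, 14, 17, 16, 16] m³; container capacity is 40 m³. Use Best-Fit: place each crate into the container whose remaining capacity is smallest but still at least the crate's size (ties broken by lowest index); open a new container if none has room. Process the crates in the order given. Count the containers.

5 containers

container 1: place 13 m³, 27 m³ left
container 1: place 17 m³, 10 m³ left
container 2: place 15 m³, 25 m³ left
container 2: place 14 m³, 11 m³ left
container 3: place 17 m³, 23 m³ left
container 3: place 14 m³, 9 m³ left
container 4: place 14 m³, 26 m³ left
container 4: place 17 m³, 9 m³ left
container 5: place 16 m³, 24 m³ left
container 5: place 16 m³, 8 m³ left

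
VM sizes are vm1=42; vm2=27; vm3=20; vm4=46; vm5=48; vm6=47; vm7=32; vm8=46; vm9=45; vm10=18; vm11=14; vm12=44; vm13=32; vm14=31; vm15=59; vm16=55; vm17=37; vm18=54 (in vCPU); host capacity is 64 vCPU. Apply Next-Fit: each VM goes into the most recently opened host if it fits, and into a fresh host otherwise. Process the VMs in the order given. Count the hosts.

14 hosts

host 1: place vm1 (42 vCPU), 22 vCPU left
host 2: place vm2 (27 vCPU), 37 vCPU left
host 2: place vm3 (20 vCPU), 17 vCPU left
host 3: place vm4 (46 vCPU), 18 vCPU left
host 4: place vm5 (48 vCPU), 16 vCPU left
host 5: place vm6 (47 vCPU), 17 vCPU left
host 6: place vm7 (32 vCPU), 32 vCPU left
host 7: place vm8 (46 vCPU), 18 vCPU left
host 8: place vm9 (45 vCPU), 19 vCPU left
host 8: place vm10 (18 vCPU), 1 vCPU left
host 9: place vm11 (14 vCPU), 50 vCPU left
host 9: place vm12 (44 vCPU), 6 vCPU left
host 10: place vm13 (32 vCPU), 32 vCPU left
host 10: place vm14 (31 vCPU), 1 vCPU left
host 11: place vm15 (59 vCPU), 5 vCPU left
host 12: place vm16 (55 vCPU), 9 vCPU left
host 13: place vm17 (37 vCPU), 27 vCPU left
host 14: place vm18 (54 vCPU), 10 vCPU left
Final hosts: [42] [27,20] [46] [48] [47] [32] [46] [45,18] [14,44] [32,31] [59] [55] [37] [54].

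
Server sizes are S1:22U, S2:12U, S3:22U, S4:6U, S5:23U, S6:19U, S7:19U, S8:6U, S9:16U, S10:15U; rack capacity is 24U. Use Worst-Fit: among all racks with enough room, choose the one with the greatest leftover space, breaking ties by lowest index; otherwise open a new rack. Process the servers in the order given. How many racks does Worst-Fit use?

8 racks

Put S1 (22U) in rack 1; 2U remain.
Put S2 (12U) in rack 2; 12U remain.
Put S3 (22U) in rack 3; 2U remain.
Put S4 (6U) in rack 2; 6U remain.
Put S5 (23U) in rack 4; 1U remain.
Put S6 (19U) in rack 5; 5U remain.
Put S7 (19U) in rack 6; 5U remain.
Put S8 (6U) in rack 2; 0U remain.
Put S9 (16U) in rack 7; 8U remain.
Put S10 (15U) in rack 8; 9U remain.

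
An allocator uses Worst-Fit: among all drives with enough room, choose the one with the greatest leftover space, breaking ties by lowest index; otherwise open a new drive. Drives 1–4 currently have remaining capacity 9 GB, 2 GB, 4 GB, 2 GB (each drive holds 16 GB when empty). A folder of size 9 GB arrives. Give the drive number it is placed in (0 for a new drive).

Drives with room: drive 1 (9 GB).
Most room is drive 1 with 9 GB free.

1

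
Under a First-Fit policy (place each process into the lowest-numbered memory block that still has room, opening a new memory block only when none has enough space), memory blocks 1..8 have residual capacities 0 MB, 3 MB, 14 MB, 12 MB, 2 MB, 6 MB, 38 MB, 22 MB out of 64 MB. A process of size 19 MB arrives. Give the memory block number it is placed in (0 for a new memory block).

7

Memory blocks with room: memory block 7 (38 MB), memory block 8 (22 MB).
The first with room is memory block 7.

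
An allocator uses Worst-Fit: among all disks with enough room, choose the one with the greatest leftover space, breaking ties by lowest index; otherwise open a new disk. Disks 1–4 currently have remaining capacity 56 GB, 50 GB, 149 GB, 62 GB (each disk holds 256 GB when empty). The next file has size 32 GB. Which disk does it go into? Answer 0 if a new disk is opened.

3

Disks with room: disk 1 (56 GB), disk 2 (50 GB), disk 3 (149 GB), disk 4 (62 GB).
Most room is disk 3 with 149 GB free.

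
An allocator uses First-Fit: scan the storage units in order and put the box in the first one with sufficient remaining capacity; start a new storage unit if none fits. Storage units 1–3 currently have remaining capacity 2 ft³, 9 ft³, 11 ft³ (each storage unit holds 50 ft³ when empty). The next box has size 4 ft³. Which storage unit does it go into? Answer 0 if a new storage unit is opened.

2

Storage units with room: storage unit 2 (9 ft³), storage unit 3 (11 ft³).
The first with room is storage unit 2.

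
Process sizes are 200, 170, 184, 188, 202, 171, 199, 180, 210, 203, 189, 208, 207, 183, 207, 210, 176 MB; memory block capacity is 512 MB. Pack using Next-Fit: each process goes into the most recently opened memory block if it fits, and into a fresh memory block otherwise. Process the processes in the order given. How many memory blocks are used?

9

memory block 1: place 200 MB, 312 MB left
memory block 1: place 170 MB, 142 MB left
memory block 2: place 184 MB, 328 MB left
memory block 2: place 188 MB, 140 MB left
memory block 3: place 202 MB, 310 MB left
memory block 3: place 171 MB, 139 MB left
memory block 4: place 199 MB, 313 MB left
memory block 4: place 180 MB, 133 MB left
memory block 5: place 210 MB, 302 MB left
memory block 5: place 203 MB, 99 MB left
memory block 6: place 189 MB, 323 MB left
memory block 6: place 208 MB, 115 MB left
memory block 7: place 207 MB, 305 MB left
memory block 7: place 183 MB, 122 MB left
memory block 8: place 207 MB, 305 MB left
memory block 8: place 210 MB, 95 MB left
memory block 9: place 176 MB, 336 MB left
Final memory blocks: [200,170] [184,188] [202,171] [199,180] [210,203] [189,208] [207,183] [207,210] [176].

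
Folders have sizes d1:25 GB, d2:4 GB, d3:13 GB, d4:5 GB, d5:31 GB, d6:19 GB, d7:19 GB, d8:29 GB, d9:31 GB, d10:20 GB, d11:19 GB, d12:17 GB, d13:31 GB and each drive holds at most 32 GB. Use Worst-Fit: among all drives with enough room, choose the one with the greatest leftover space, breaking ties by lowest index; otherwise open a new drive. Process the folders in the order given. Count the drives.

11

d1 (25 GB) → drive 1 (remaining 7 GB)
d2 (4 GB) → drive 1 (remaining 3 GB)
d3 (13 GB) → drive 2 (remaining 19 GB)
d4 (5 GB) → drive 2 (remaining 14 GB)
d5 (31 GB) → drive 3 (remaining 1 GB)
d6 (19 GB) → drive 4 (remaining 13 GB)
d7 (19 GB) → drive 5 (remaining 13 GB)
d8 (29 GB) → drive 6 (remaining 3 GB)
d9 (31 GB) → drive 7 (remaining 1 GB)
d10 (20 GB) → drive 8 (remaining 12 GB)
d11 (19 GB) → drive 9 (remaining 13 GB)
d12 (17 GB) → drive 10 (remaining 15 GB)
d13 (31 GB) → drive 11 (remaining 1 GB)
Final drives: [25,4] [13,5] [31] [19] [19] [29] [31] [20] [19] [17] [31].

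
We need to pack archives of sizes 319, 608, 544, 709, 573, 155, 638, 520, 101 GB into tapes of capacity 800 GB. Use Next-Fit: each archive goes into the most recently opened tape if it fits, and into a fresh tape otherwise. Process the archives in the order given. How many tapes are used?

319 GB → tape 1 (remaining 481 GB)
608 GB → tape 2 (remaining 192 GB)
544 GB → tape 3 (remaining 256 GB)
709 GB → tape 4 (remaining 91 GB)
573 GB → tape 5 (remaining 227 GB)
155 GB → tape 5 (remaining 72 GB)
638 GB → tape 6 (remaining 162 GB)
520 GB → tape 7 (remaining 280 GB)
101 GB → tape 7 (remaining 179 GB)

7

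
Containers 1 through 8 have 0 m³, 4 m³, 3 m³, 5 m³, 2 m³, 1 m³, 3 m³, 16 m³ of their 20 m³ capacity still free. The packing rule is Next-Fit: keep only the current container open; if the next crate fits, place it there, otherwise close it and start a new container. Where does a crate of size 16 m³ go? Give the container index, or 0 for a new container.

Next-Fit only looks at container 8, which has 16 m³ free.
16 m³ fits there.

8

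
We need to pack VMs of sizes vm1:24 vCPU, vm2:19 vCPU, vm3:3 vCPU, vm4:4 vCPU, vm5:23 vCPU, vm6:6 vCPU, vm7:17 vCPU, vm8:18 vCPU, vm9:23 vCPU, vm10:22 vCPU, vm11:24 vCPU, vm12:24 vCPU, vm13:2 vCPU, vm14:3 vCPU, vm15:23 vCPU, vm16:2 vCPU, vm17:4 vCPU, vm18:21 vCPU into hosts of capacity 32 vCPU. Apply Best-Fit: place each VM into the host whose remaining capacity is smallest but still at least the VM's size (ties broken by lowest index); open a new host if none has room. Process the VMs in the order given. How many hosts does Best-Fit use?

11

Put vm1 (24 vCPU) in host 1; 8 vCPU remain.
Put vm2 (19 vCPU) in host 2; 13 vCPU remain.
Put vm3 (3 vCPU) in host 1; 5 vCPU remain.
Put vm4 (4 vCPU) in host 1; 1 vCPU remain.
Put vm5 (23 vCPU) in host 3; 9 vCPU remain.
Put vm6 (6 vCPU) in host 3; 3 vCPU remain.
Put vm7 (17 vCPU) in host 4; 15 vCPU remain.
Put vm8 (18 vCPU) in host 5; 14 vCPU remain.
Put vm9 (23 vCPU) in host 6; 9 vCPU remain.
Put vm10 (22 vCPU) in host 7; 10 vCPU remain.
Put vm11 (24 vCPU) in host 8; 8 vCPU remain.
Put vm12 (24 vCPU) in host 9; 8 vCPU remain.
Put vm13 (2 vCPU) in host 3; 1 vCPU remain.
Put vm14 (3 vCPU) in host 8; 5 vCPU remain.
Put vm15 (23 vCPU) in host 10; 9 vCPU remain.
Put vm16 (2 vCPU) in host 8; 3 vCPU remain.
Put vm17 (4 vCPU) in host 9; 4 vCPU remain.
Put vm18 (21 vCPU) in host 11; 11 vCPU remain.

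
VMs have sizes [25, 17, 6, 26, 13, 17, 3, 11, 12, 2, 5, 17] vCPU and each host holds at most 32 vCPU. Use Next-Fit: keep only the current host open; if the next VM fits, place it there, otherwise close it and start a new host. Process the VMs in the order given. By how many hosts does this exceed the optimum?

Next-Fit: [25] [17,6] [26] [13,17] [3,11,12,2] [5,17] → 6 hosts.
Total size 154 vCPU; any packing needs at least ⌈154/32⌉ = 5 hosts.
An optimal packing achieves that bound: [26,6] [25,5,2] [17,13] [17,12,3] [17,11] → 5 hosts.
Excess: 6 − 5 = 1.

1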